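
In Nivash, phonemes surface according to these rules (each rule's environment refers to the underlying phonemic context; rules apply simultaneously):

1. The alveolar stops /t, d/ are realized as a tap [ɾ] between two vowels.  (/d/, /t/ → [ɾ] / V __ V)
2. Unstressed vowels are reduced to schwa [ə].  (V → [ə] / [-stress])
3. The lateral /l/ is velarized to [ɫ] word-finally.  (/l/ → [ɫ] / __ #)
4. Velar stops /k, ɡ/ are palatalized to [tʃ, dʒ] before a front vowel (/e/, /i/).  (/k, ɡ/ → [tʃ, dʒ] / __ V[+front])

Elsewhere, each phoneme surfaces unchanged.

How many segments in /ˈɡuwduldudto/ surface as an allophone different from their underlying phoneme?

3

Segments that undergo a rule: /u/ → [ə] (rule 2); /u/ → [ə] (rule 2); /o/ → [ə] (rule 2).
All other segments surface unchanged.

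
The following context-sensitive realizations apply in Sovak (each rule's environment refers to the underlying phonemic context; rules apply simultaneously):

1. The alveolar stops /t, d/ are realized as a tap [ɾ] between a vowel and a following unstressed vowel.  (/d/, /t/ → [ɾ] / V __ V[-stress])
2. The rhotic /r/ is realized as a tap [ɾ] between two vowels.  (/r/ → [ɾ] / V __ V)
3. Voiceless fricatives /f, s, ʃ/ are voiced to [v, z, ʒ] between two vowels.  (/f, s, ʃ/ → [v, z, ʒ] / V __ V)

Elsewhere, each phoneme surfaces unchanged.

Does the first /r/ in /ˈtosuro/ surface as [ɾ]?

Yes

/r/ — between /u/ and /o/, between two vowels — surfaces as [ɾ] (rule 2).
The actual realization is [ɾ], which matches [ɾ].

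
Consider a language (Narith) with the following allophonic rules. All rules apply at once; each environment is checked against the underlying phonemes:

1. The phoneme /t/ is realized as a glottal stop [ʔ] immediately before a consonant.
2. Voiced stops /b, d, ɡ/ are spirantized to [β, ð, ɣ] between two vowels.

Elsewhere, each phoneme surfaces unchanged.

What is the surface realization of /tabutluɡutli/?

/t/ (word-initial) is in the target of rule 1 but the environment (immediately before a consonant) is not met → [t].
/a/ (between /t/ and /b/) is unaffected → [a].
/b/ (between /a/ and /u/): between two vowels, so rule 2 applies → [β].
/u/ — not in any rule's target class → [u].
/t/ (between /u/ and /l/): immediately before a consonant, so rule 1 applies → [ʔ].
/l/ — not in any rule's target class → [l].
/u/ (between /l/ and /ɡ/): no rule targets it → [u].
Rule 2 applies to /ɡ/ (between /u/ and /u/: between two vowels) → [ɣ].
/u/ stays [u].
/t/ (between /u/ and /l/): immediately before a consonant, so rule 1 applies → [ʔ].
/l/ (between /t/ and /i/): no rule targets it → [l].
/i/ (word-final): no rule targets it → [i].

[taβuʔluɣuʔli]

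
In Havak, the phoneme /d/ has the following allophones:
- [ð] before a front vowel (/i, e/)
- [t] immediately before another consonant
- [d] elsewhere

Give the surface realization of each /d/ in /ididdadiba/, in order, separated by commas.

Occurrence 1 (position 2): before a front vowel (/i, e/) → [ð].
Occurrence 2 (position 4): immediately before another consonant → [t].
Occurrence 3 (position 5): no conditioning environment matches → elsewhere allophone [d].
Occurrence 4 (position 7): before a front vowel (/i, e/) → [ð].

[ð], [t], [d], [ð]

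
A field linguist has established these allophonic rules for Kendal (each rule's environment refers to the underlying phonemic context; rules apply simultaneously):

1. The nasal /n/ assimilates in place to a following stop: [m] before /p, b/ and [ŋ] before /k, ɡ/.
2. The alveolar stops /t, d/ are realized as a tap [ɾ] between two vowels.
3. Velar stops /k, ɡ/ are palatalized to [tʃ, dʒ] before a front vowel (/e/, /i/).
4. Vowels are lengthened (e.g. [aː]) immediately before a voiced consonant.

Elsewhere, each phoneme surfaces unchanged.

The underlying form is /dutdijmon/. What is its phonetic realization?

/d/ (word-initial) is in the target of rule 2 but the environment (between two vowels) is not met → [d].
/u/ (between /d/ and /t/): rule 4 targets it, but not before a voiced consonant → unchanged [u].
/t/ — between /u/ and /d/; rule 2 does not apply here → [t].
/d/ (between /t/ and /i/) is in the target of rule 2 but the environment (between two vowels) is not met → [d].
/i/ meets the environment for rule 4 (before a voiced consonant) → [iː].
/o/ meets the environment for rule 4 (before a voiced consonant) → [oː].
/n/ (word-final): rule 1 targets it, but not before a labial or velar stop → unchanged [n].

[dutdiːjmoːn]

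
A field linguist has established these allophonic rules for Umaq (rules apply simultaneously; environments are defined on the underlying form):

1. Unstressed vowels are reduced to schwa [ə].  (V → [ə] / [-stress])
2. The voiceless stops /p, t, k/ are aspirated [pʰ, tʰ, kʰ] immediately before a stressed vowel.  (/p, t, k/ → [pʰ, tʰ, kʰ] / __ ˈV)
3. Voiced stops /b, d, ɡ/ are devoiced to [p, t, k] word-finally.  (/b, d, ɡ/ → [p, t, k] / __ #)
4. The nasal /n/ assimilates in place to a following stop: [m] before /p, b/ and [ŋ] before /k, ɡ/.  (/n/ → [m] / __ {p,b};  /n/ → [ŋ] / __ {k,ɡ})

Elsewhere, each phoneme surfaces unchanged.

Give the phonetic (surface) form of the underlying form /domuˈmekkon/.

[dəməˈmekkən]

/d/ (word-initial): rule 3 targets it, but not word-finally → unchanged [d].
/o/ (between /d/ and /m/): in an unstressed syllable, so rule 1 applies → [ə].
/m/ stays [m].
/u/ meets the environment for rule 1 (in an unstressed syllable) → [ə].
/m/ (between /u/ and /e/) is unaffected → [m].
/e/ — between /m/ and /k/; rule 1 does not apply here → [e].
/k/ (between /e/ and /k/) fails the environment for rule 2, so it stays [k].
/k/ (between /k/ and /o/): rule 2 targets it, but not immediately before a stressed vowel → unchanged [k].
/o/ meets the environment for rule 1 (in an unstressed syllable) → [ə].
/n/ — word-final; rule 4 does not apply here → [n].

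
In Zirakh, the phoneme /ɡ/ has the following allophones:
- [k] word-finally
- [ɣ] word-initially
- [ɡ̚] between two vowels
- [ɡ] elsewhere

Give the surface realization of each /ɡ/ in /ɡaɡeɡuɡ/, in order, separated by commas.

[ɣ], [ɡ̚], [ɡ̚], [k]

Occurrence 1 (position 1): word-initially → [ɣ].
Occurrence 2 (position 3): between two vowels → [ɡ̚].
Occurrence 3 (position 5): between two vowels → [ɡ̚].
Occurrence 4 (position 7): word-finally → [k].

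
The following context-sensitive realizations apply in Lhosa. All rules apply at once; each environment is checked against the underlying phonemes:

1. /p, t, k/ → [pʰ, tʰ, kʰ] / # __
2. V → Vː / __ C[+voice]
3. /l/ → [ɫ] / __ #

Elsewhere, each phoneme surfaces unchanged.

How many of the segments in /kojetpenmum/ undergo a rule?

4

Segments that undergo a rule: /k/ → [kʰ] (rule 1); /o/ → [oː] (rule 2); /e/ → [eː] (rule 2); /u/ → [uː] (rule 2).
All other segments surface unchanged.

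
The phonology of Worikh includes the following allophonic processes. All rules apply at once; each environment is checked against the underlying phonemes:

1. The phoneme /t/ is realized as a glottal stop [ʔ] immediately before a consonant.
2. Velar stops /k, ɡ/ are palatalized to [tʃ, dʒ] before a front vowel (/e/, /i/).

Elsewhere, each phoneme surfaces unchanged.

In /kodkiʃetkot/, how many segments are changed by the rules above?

Segments that undergo a rule: /k/ → [tʃ] (rule 2); /t/ → [ʔ] (rule 1).
All other segments surface unchanged.

2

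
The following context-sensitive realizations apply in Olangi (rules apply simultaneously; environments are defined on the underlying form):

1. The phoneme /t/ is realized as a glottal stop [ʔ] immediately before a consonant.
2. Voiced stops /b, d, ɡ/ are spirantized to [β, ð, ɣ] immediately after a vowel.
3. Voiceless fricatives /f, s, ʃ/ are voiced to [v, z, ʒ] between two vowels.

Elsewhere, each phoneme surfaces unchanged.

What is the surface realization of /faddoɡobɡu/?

/f/ (word-initial) fails the environment for rule 3, so it stays [f].
/a/ (between /f/ and /d/): no rule targets it → [a].
/d/ — between /a/ and /d/, immediately after a vowel — surfaces as [ð] (rule 2).
/d/ (between /d/ and /o/) is in the target of rule 2 but the environment (immediately after a vowel) is not met → [d].
/o/ — not in any rule's target class → [o].
/ɡ/ (between /o/ and /o/): immediately after a vowel, so rule 2 applies → [ɣ].
/o/ (between /ɡ/ and /b/): no rule targets it → [o].
/b/ (between /o/ and /ɡ/) occurs immediately after a vowel → [β] by rule 2.
/ɡ/ (between /b/ and /u/) is in the target of rule 2 but the environment (immediately after a vowel) is not met → [ɡ].
/u/ (word-final): no rule targets it → [u].

[faðdoɣoβɡu]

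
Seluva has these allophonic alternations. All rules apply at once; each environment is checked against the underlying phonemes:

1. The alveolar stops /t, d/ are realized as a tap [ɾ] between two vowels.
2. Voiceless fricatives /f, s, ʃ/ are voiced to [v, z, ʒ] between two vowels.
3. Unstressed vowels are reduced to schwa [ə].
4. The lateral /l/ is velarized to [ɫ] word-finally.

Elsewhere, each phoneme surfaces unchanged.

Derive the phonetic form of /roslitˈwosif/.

/r/ (word-initial) is unaffected → [r].
/o/ (between /r/ and /s/): in an unstressed syllable, so rule 3 applies → [ə].
/s/ — between /o/ and /l/; rule 2 does not apply here → [s].
/l/ (between /s/ and /i/) fails the environment for rule 4, so it stays [l].
/i/ meets the environment for rule 3 (in an unstressed syllable) → [ə].
/t/ (between /i/ and /w/) fails the environment for rule 1, so it stays [t].
/w/ stays [w].
/o/ (between /w/ and /s/): rule 3 targets it, but not in an unstressed syllable → unchanged [o].
Rule 2 applies to /s/ (between /o/ and /i/: between two vowels) → [z].
/i/ — between /s/ and /f/, in an unstressed syllable — surfaces as [ə] (rule 3).
/f/ — word-final; rule 2 does not apply here → [f].

[rəslətˈwozəf]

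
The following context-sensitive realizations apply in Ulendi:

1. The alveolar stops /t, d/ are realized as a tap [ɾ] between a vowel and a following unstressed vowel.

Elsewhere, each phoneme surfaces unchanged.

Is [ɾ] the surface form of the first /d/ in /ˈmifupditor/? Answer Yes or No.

/d/ (between /p/ and /i/) fails the environment for rule 1, so it stays [d].
The actual realization is [d], not [ɾ].

No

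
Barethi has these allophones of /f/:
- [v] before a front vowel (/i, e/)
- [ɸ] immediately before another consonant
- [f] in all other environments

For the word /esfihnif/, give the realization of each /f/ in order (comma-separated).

Occurrence 1 (position 3): before a front vowel (/i, e/) → [v].
Occurrence 2 (position 8): no conditioning environment matches → elsewhere allophone [f].

[v], [f]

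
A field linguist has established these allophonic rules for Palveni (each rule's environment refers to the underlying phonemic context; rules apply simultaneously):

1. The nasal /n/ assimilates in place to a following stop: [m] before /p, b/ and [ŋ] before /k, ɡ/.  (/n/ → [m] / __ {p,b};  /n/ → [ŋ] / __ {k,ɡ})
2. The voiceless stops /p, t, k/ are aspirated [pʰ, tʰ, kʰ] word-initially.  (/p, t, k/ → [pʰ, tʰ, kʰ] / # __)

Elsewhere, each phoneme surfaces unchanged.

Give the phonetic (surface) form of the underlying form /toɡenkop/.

/t/ — word-initial, word-initially — surfaces as [tʰ] (rule 2).
/o/ (between /t/ and /ɡ/) is unaffected → [o].
/ɡ/ — not in any rule's target class → [ɡ].
/e/ stays [e].
/n/ meets the environment for rule 1 (before a labial or velar stop) → [ŋ].
/k/ — between /n/ and /o/; rule 2 does not apply here → [k].
/o/ stays [o].
/p/ (word-final) is in the target of rule 2 but the environment (word-initially) is not met → [p].

[tʰoɡeŋkop]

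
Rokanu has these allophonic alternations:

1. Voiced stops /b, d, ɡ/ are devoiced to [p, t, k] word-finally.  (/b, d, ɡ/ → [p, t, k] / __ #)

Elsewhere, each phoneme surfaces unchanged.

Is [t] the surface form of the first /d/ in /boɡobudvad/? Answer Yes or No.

No

/d/ (between /u/ and /v/) fails the environment for rule 1, so it stays [d].
The actual realization is [d], not [t].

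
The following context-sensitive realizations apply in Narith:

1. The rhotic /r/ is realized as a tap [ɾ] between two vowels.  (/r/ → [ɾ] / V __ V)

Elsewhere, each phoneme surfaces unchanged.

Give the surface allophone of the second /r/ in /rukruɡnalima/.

[r]

/r/ (between /k/ and /u/): rule 1 targets it, but not between two vowels → unchanged [r].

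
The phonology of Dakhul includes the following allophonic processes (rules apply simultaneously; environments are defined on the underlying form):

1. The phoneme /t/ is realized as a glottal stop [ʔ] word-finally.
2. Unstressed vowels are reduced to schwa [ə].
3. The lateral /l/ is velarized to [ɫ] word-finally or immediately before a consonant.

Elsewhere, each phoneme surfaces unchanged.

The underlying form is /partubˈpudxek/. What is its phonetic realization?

[pərtəbˈpudxək]

Rule 2 applies to /a/ (between /p/ and /r/: in an unstressed syllable) → [ə].
/t/ — between /r/ and /u/; rule 1 does not apply here → [t].
/u/ — between /t/ and /b/, in an unstressed syllable — surfaces as [ə] (rule 2).
/u/ (between /p/ and /d/) fails the environment for rule 2, so it stays [u].
/e/ (between /x/ and /k/) occurs in an unstressed syllable → [ə] by rule 2.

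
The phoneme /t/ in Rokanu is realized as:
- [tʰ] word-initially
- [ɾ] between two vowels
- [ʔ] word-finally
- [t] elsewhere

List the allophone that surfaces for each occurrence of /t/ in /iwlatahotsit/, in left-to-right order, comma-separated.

Occurrence 1 (position 5): between two vowels → [ɾ].
Occurrence 2 (position 9): no conditioning environment matches → elsewhere allophone [t].
Occurrence 3 (position 12): word-finally → [ʔ].

[ɾ], [t], [ʔ]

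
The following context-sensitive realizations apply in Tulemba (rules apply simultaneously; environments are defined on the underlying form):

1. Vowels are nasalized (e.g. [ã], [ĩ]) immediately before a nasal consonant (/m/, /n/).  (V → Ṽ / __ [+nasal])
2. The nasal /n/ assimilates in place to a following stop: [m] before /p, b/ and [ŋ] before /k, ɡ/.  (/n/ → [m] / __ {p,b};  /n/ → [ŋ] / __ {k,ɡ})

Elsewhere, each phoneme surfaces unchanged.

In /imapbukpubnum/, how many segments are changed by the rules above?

2

Segments that undergo a rule: /i/ → [ĩ] (rule 1); /u/ → [ũ] (rule 1).
All other segments surface unchanged.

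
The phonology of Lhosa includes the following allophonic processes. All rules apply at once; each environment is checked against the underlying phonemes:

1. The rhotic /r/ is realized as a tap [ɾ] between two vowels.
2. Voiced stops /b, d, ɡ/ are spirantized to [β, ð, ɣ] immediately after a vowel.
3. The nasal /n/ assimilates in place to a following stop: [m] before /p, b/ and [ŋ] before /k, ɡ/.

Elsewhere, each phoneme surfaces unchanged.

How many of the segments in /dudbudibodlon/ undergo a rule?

Segments that undergo a rule: /d/ → [ð] (rule 2); /d/ → [ð] (rule 2); /b/ → [β] (rule 2); /d/ → [ð] (rule 2).
All other segments surface unchanged.

4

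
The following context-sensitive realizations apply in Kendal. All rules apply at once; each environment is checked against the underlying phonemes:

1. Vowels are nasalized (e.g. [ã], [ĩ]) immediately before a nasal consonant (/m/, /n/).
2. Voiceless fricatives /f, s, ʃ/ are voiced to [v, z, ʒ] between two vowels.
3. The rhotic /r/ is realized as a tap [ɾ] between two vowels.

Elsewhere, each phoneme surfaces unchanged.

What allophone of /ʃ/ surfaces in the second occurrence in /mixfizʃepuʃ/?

/ʃ/ — word-final; rule 2 does not apply here → [ʃ].

[ʃ]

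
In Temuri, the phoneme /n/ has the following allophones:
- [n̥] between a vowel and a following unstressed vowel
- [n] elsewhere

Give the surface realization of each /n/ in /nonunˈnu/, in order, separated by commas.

Occurrence 1 (position 1): no conditioning environment matches → elsewhere allophone [n].
Occurrence 2 (position 3): between a vowel and a following unstressed vowel → [n̥].
Occurrence 3 (position 5): no conditioning environment matches → elsewhere allophone [n].
Occurrence 4 (position 6): no conditioning environment matches → elsewhere allophone [n].

[n], [n̥], [n], [n]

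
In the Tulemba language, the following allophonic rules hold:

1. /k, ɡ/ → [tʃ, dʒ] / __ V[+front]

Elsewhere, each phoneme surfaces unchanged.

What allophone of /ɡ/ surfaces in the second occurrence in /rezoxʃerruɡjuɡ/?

/ɡ/ (word-final): rule 1 targets it, but not before a front vowel → unchanged [ɡ].

[ɡ]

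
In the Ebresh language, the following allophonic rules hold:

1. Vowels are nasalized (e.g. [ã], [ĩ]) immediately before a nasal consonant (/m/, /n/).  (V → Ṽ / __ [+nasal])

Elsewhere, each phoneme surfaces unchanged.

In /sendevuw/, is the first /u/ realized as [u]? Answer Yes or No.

/u/ (between /v/ and /w/) is in the target of rule 1 but the environment (before a nasal consonant) is not met → [u].
The actual realization is [u], which matches [u].

Yes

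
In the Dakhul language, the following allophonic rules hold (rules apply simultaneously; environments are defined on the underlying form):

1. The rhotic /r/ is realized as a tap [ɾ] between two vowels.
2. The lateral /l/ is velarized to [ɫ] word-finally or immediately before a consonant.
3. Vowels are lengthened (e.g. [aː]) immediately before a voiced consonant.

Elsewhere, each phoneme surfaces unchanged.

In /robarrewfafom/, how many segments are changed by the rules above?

4

Segments that undergo a rule: /o/ → [oː] (rule 3); /a/ → [aː] (rule 3); /e/ → [eː] (rule 3); /o/ → [oː] (rule 3).
All other segments surface unchanged.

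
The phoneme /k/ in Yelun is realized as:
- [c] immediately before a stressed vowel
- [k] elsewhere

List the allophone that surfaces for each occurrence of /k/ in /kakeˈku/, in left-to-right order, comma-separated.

[k], [k], [c]

Occurrence 1 (position 1): no conditioning environment matches → elsewhere allophone [k].
Occurrence 2 (position 3): no conditioning environment matches → elsewhere allophone [k].
Occurrence 3 (position 5): immediately before a stressed vowel → [c].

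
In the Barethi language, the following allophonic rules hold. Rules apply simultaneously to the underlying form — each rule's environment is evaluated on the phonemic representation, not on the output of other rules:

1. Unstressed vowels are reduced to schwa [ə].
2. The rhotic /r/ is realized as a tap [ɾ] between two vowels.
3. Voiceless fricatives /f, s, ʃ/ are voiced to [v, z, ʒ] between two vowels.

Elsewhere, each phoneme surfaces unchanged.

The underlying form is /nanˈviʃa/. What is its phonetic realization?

/n/ stays [n].
/a/ — between /n/ and /n/, in an unstressed syllable — surfaces as [ə] (rule 1).
/n/ (between /a/ and /v/): no rule targets it → [n].
/v/ — not in any rule's target class → [v].
/i/ (between /v/ and /ʃ/): rule 1 targets it, but not in an unstressed syllable → unchanged [i].
/ʃ/ meets the environment for rule 3 (between two vowels) → [ʒ].
/a/ (word-final) occurs in an unstressed syllable → [ə] by rule 1.

[nənˈviʒə]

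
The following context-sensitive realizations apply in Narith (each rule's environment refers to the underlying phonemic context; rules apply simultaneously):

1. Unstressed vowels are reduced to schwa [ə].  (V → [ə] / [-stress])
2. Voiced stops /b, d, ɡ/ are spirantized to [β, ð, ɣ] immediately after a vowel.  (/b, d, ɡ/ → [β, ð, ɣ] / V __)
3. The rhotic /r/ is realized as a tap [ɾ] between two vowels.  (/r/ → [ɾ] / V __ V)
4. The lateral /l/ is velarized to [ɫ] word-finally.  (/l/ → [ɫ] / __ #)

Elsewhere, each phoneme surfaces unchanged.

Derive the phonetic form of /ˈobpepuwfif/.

/o/ (word-initial): rule 1 targets it, but not in an unstressed syllable → unchanged [o].
/b/ (between /o/ and /p/) occurs immediately after a vowel → [β] by rule 2.
/p/ (between /b/ and /e/) is unaffected → [p].
/e/ meets the environment for rule 1 (in an unstressed syllable) → [ə].
/p/ (between /e/ and /u/): no rule targets it → [p].
/u/ — between /p/ and /w/, in an unstressed syllable — surfaces as [ə] (rule 1).
/w/ — not in any rule's target class → [w].
/f/ — not in any rule's target class → [f].
/i/ meets the environment for rule 1 (in an unstressed syllable) → [ə].
/f/ — not in any rule's target class → [f].

[ˈoβpəpəwfəf]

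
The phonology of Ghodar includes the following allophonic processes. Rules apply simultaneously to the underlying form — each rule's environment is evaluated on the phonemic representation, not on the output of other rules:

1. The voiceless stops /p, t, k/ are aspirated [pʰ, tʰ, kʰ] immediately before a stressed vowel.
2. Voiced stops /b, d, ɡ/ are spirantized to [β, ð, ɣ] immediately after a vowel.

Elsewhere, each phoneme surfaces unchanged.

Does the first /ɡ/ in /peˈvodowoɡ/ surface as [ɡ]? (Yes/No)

/ɡ/ — word-final, immediately after a vowel — surfaces as [ɣ] (rule 2).
The actual realization is [ɣ], not [ɡ].

No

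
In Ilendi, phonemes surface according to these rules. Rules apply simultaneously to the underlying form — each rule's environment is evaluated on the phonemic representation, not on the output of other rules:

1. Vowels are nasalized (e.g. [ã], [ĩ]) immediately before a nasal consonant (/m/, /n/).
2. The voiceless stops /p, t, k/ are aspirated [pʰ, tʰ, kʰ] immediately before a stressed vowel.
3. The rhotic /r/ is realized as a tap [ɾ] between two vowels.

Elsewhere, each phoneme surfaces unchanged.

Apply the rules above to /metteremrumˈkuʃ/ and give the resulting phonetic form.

/m/ (word-initial): no rule targets it → [m].
/e/ (between /m/ and /t/) is in the target of rule 1 but the environment (before a nasal consonant) is not met → [e].
/t/ — between /e/ and /t/; rule 2 does not apply here → [t].
/t/ — between /t/ and /e/; rule 2 does not apply here → [t].
/e/ (between /t/ and /r/) fails the environment for rule 1, so it stays [e].
/r/ (between /e/ and /e/): between two vowels, so rule 3 applies → [ɾ].
/e/ — between /r/ and /m/, before a nasal consonant — surfaces as [ẽ] (rule 1).
/m/ (between /e/ and /r/) is unaffected → [m].
/r/ (between /m/ and /u/): rule 3 targets it, but not between two vowels → unchanged [r].
/u/ — between /r/ and /m/, before a nasal consonant — surfaces as [ũ] (rule 1).
/m/ stays [m].
Rule 2 applies to /k/ (between /m/ and /u/: immediately before a stressed vowel) → [kʰ].
/u/ (between /k/ and /ʃ/) is in the target of rule 1 but the environment (before a nasal consonant) is not met → [u].
/ʃ/ — not in any rule's target class → [ʃ].

[metteɾẽmrũmˈkʰuʃ]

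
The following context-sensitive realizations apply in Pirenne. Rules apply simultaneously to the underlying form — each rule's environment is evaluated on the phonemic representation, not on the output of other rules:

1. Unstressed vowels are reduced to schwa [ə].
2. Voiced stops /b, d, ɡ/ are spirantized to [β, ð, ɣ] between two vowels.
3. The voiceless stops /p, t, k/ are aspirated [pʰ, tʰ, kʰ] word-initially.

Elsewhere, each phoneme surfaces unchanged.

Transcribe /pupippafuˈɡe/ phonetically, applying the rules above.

[pʰəpəppəfəˈɣe]

/p/ — word-initial, word-initially — surfaces as [pʰ] (rule 3).
/u/ (between /p/ and /p/): in an unstressed syllable, so rule 1 applies → [ə].
/p/ (between /u/ and /i/) fails the environment for rule 3, so it stays [p].
/i/ (between /p/ and /p/): in an unstressed syllable, so rule 1 applies → [ə].
/p/ (between /i/ and /p/): rule 3 targets it, but not word-initially → unchanged [p].
/p/ (between /p/ and /a/): rule 3 targets it, but not word-initially → unchanged [p].
/a/ — between /p/ and /f/, in an unstressed syllable — surfaces as [ə] (rule 1).
/u/ (between /f/ and /ɡ/): in an unstressed syllable, so rule 1 applies → [ə].
/ɡ/ (between /u/ and /e/): between two vowels, so rule 2 applies → [ɣ].
/e/ (word-final) is in the target of rule 1 but the environment (in an unstressed syllable) is not met → [e].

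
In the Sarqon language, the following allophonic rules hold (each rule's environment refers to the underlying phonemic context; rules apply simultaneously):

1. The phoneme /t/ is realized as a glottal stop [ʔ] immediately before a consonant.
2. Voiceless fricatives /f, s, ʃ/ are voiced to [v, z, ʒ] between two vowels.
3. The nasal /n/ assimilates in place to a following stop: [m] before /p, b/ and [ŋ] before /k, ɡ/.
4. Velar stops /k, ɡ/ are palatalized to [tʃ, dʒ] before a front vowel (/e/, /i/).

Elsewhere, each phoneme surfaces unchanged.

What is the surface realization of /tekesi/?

/t/ (word-initial) is in the target of rule 1 but the environment (immediately before a consonant) is not met → [t].
/e/ (between /t/ and /k/): no rule targets it → [e].
/k/ (between /e/ and /e/): before a front vowel, so rule 4 applies → [tʃ].
/e/ (between /k/ and /s/): no rule targets it → [e].
/s/ — between /e/ and /i/, between two vowels — surfaces as [z] (rule 2).
/i/ (word-final) is unaffected → [i].

[tetʃezi]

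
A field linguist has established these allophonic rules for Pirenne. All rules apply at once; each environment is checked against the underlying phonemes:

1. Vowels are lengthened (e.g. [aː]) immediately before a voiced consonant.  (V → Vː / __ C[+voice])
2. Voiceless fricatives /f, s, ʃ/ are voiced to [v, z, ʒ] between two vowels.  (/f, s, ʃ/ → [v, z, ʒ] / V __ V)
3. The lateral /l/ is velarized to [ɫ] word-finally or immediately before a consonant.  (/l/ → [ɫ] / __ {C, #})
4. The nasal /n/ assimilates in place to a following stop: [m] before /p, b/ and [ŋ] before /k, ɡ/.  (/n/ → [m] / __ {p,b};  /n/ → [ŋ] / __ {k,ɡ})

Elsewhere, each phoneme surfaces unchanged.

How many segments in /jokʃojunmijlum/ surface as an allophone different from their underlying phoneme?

Segments that undergo a rule: /o/ → [oː] (rule 1); /u/ → [uː] (rule 1); /i/ → [iː] (rule 1); /u/ → [uː] (rule 1).
All other segments surface unchanged.

4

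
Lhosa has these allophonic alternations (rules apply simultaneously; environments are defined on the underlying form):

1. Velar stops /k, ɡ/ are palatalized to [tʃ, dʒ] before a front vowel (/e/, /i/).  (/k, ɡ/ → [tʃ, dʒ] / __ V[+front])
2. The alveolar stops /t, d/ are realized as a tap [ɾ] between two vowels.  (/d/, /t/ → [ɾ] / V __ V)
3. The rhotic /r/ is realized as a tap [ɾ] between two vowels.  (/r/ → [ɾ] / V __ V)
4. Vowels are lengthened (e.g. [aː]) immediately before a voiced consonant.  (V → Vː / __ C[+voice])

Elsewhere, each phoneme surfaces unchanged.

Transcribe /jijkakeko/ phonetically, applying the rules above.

/j/ — not in any rule's target class → [j].
/i/ (between /j/ and /j/): before a voiced consonant, so rule 4 applies → [iː].
/j/ — not in any rule's target class → [j].
/k/ (between /j/ and /a/) fails the environment for rule 1, so it stays [k].
/a/ (between /k/ and /k/): rule 4 targets it, but not before a voiced consonant → unchanged [a].
/k/ — between /a/ and /e/, before a front vowel — surfaces as [tʃ] (rule 1).
/e/ — between /k/ and /k/; rule 4 does not apply here → [e].
/k/ (between /e/ and /o/) fails the environment for rule 1, so it stays [k].
/o/ — word-final; rule 4 does not apply here → [o].

[jiːjkatʃeko]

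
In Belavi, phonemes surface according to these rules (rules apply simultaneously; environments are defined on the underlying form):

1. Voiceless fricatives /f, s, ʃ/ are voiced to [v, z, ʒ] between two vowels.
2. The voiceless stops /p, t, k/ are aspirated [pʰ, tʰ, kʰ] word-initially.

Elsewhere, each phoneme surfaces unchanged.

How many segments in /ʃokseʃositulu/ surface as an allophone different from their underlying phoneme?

2

Segments that undergo a rule: /ʃ/ → [ʒ] (rule 1); /s/ → [z] (rule 1).
All other segments surface unchanged.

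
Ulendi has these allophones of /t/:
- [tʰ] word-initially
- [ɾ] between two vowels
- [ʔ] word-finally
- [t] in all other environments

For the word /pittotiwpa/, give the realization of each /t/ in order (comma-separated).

Occurrence 1 (position 3): no conditioning environment matches → elsewhere allophone [t].
Occurrence 2 (position 4): no conditioning environment matches → elsewhere allophone [t].
Occurrence 3 (position 6): between two vowels → [ɾ].

[t], [t], [ɾ]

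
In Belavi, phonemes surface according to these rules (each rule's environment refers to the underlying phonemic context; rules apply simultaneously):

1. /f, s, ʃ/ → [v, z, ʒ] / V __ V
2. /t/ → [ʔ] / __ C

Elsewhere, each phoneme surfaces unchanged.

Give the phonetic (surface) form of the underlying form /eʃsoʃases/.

/e/ stays [e].
/ʃ/ (between /e/ and /s/) fails the environment for rule 1, so it stays [ʃ].
/s/ (between /ʃ/ and /o/): rule 1 targets it, but not between two vowels → unchanged [s].
/o/ (between /s/ and /ʃ/): no rule targets it → [o].
/ʃ/ (between /o/ and /a/): between two vowels, so rule 1 applies → [ʒ].
/a/ — not in any rule's target class → [a].
/s/ (between /a/ and /e/) occurs between two vowels → [z] by rule 1.
/e/ (between /s/ and /s/) is unaffected → [e].
/s/ — word-final; rule 1 does not apply here → [s].

[eʃsoʒazes]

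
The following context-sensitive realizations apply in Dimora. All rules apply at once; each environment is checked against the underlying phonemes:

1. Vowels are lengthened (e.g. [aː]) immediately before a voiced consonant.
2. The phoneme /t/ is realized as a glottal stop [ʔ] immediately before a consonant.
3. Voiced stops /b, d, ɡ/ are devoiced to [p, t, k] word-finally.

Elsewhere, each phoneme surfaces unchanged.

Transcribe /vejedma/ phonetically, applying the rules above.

[veːjeːdma]

/v/ (word-initial) is unaffected → [v].
/e/ — between /v/ and /j/, before a voiced consonant — surfaces as [eː] (rule 1).
/j/ — not in any rule's target class → [j].
Rule 1 applies to /e/ (between /j/ and /d/: before a voiced consonant) → [eː].
/d/ (between /e/ and /m/) is in the target of rule 3 but the environment (word-finally) is not met → [d].
/m/ (between /d/ and /a/): no rule targets it → [m].
/a/ (word-final) fails the environment for rule 1, so it stays [a].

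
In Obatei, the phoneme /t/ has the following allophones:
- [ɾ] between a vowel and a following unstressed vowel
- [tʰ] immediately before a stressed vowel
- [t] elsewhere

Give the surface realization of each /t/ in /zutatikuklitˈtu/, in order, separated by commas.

Occurrence 1 (position 3): between a vowel and a following unstressed vowel → [ɾ].
Occurrence 2 (position 5): between a vowel and a following unstressed vowel → [ɾ].
Occurrence 3 (position 12): no conditioning environment matches → elsewhere allophone [t].
Occurrence 4 (position 13): immediately before a stressed vowel → [tʰ].

[ɾ], [ɾ], [t], [tʰ]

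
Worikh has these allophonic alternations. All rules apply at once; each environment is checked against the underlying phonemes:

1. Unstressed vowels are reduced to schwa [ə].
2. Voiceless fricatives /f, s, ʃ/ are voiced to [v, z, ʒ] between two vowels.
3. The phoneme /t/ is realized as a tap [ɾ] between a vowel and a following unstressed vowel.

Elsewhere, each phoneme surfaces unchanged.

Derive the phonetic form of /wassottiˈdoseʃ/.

/w/ (word-initial): no rule targets it → [w].
/a/ (between /w/ and /s/) occurs in an unstressed syllable → [ə] by rule 1.
/s/ (between /a/ and /s/): rule 2 targets it, but not between two vowels → unchanged [s].
/s/ (between /s/ and /o/) is in the target of rule 2 but the environment (between two vowels) is not met → [s].
/o/ (between /s/ and /t/) occurs in an unstressed syllable → [ə] by rule 1.
/t/ (between /o/ and /t/) is in the target of rule 3 but the environment (between a vowel and a following unstressed vowel) is not met → [t].
/t/ — between /t/ and /i/; rule 3 does not apply here → [t].
/i/ meets the environment for rule 1 (in an unstressed syllable) → [ə].
/d/ — not in any rule's target class → [d].
/o/ (between /d/ and /s/) fails the environment for rule 1, so it stays [o].
Rule 2 applies to /s/ (between /o/ and /e/: between two vowels) → [z].
/e/ meets the environment for rule 1 (in an unstressed syllable) → [ə].
/ʃ/ (word-final) fails the environment for rule 2, so it stays [ʃ].

[wəssəttəˈdozəʃ]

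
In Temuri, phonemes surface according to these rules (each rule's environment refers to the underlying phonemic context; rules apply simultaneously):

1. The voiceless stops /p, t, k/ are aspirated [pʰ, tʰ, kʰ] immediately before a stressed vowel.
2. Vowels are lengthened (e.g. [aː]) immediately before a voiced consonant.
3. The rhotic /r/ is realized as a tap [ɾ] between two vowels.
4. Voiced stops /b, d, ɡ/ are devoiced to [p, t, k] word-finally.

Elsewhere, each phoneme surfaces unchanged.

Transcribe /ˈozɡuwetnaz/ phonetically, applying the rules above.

/o/ (word-initial): before a voiced consonant, so rule 2 applies → [oː].
/ɡ/ — between /z/ and /u/; rule 4 does not apply here → [ɡ].
/u/ meets the environment for rule 2 (before a voiced consonant) → [uː].
/e/ — between /w/ and /t/; rule 2 does not apply here → [e].
/t/ (between /e/ and /n/): rule 1 targets it, but not immediately before a stressed vowel → unchanged [t].
/a/ (between /n/ and /z/) occurs before a voiced consonant → [aː] by rule 2.

[ˈoːzɡuːwetnaːz]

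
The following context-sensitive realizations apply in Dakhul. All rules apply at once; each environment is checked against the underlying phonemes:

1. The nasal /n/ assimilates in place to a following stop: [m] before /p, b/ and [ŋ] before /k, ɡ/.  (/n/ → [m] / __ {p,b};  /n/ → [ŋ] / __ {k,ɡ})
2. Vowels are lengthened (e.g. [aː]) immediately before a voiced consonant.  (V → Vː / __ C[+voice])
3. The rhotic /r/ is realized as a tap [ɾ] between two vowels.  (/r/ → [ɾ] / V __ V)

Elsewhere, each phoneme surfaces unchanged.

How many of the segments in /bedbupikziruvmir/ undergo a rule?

5

Segments that undergo a rule: /e/ → [eː] (rule 2); /i/ → [iː] (rule 2); /r/ → [ɾ] (rule 3); /u/ → [uː] (rule 2); /i/ → [iː] (rule 2).
All other segments surface unchanged.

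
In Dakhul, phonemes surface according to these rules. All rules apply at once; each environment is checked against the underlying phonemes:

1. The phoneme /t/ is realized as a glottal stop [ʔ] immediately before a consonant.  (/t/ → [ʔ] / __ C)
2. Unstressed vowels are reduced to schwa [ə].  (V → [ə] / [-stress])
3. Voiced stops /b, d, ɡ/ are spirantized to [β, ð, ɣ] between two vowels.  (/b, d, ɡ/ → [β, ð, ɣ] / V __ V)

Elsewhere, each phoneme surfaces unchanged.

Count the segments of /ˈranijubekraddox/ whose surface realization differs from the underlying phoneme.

Segments that undergo a rule: /i/ → [ə] (rule 2); /u/ → [ə] (rule 2); /b/ → [β] (rule 3); /e/ → [ə] (rule 2); /a/ → [ə] (rule 2); /o/ → [ə] (rule 2).
All other segments surface unchanged.

6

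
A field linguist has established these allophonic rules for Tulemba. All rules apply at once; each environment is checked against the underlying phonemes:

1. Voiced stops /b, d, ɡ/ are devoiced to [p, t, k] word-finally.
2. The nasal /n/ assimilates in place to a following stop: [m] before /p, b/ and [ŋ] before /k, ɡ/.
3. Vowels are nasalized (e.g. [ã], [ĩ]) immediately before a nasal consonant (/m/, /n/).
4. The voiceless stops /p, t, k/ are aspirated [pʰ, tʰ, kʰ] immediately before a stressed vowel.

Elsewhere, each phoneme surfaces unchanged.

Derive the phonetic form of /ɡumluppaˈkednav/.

[ɡũmluppaˈkʰednav]

/ɡ/ — word-initial; rule 1 does not apply here → [ɡ].
/u/ (between /ɡ/ and /m/): before a nasal consonant, so rule 3 applies → [ũ].
/u/ — between /l/ and /p/; rule 3 does not apply here → [u].
/p/ (between /u/ and /p/): rule 4 targets it, but not immediately before a stressed vowel → unchanged [p].
/p/ (between /p/ and /a/): rule 4 targets it, but not immediately before a stressed vowel → unchanged [p].
/a/ (between /p/ and /k/) is in the target of rule 3 but the environment (before a nasal consonant) is not met → [a].
/k/ — between /a/ and /e/, immediately before a stressed vowel — surfaces as [kʰ] (rule 4).
/e/ — between /k/ and /d/; rule 3 does not apply here → [e].
/d/ (between /e/ and /n/) fails the environment for rule 1, so it stays [d].
/n/ (between /d/ and /a/): rule 2 targets it, but not before a labial or velar stop → unchanged [n].
/a/ (between /n/ and /v/) fails the environment for rule 3, so it stays [a].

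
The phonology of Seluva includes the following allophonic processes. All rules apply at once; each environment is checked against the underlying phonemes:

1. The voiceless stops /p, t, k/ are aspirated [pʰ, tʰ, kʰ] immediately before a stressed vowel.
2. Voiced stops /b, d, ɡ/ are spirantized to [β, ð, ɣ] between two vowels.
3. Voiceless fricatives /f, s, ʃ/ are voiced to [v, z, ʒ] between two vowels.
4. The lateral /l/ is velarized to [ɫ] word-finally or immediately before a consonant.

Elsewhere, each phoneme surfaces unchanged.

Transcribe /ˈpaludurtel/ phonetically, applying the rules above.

[ˈpʰaluðurteɫ]

Rule 1 applies to /p/ (word-initial: immediately before a stressed vowel) → [pʰ].
/a/ — not in any rule's target class → [a].
/l/ (between /a/ and /u/) is in the target of rule 4 but the environment (word-finally or immediately before a consonant) is not met → [l].
/u/ stays [u].
/d/ (between /u/ and /u/) occurs between two vowels → [ð] by rule 2.
/u/ — not in any rule's target class → [u].
/r/ (between /u/ and /t/) is unaffected → [r].
/t/ — between /r/ and /e/; rule 1 does not apply here → [t].
/e/ (between /t/ and /l/): no rule targets it → [e].
/l/ meets the environment for rule 4 (word-finally or immediately before a consonant) → [ɫ].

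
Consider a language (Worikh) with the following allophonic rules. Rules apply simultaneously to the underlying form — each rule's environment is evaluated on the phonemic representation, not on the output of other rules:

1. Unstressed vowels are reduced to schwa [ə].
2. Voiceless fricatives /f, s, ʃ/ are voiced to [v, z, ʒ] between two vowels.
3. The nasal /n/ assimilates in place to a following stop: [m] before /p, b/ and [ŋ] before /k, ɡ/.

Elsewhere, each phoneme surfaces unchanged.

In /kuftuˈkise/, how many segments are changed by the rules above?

4

Segments that undergo a rule: /u/ → [ə] (rule 1); /u/ → [ə] (rule 1); /s/ → [z] (rule 2); /e/ → [ə] (rule 1).
All other segments surface unchanged.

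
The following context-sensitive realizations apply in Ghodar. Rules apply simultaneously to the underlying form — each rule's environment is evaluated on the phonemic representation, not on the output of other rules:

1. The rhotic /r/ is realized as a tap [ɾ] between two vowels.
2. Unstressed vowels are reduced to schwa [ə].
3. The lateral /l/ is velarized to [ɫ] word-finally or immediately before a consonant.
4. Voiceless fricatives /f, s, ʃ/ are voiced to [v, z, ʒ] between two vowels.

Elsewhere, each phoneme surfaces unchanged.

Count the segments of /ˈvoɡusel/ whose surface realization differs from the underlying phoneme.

Segments that undergo a rule: /u/ → [ə] (rule 2); /s/ → [z] (rule 4); /e/ → [ə] (rule 2); /l/ → [ɫ] (rule 3).
All other segments surface unchanged.

4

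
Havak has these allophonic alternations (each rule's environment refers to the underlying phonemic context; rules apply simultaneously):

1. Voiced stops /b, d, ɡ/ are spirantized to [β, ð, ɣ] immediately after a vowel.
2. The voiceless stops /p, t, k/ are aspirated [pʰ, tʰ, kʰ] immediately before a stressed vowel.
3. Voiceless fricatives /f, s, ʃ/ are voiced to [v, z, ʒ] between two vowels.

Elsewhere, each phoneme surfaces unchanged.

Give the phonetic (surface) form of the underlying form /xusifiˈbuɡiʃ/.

[xuziviˈβuɣiʃ]

/s/ (between /u/ and /i/): between two vowels, so rule 3 applies → [z].
/f/ — between /i/ and /i/, between two vowels — surfaces as [v] (rule 3).
/b/ — between /i/ and /u/, immediately after a vowel — surfaces as [β] (rule 1).
/ɡ/ meets the environment for rule 1 (immediately after a vowel) → [ɣ].
/ʃ/ (word-final) fails the environment for rule 3, so it stays [ʃ].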